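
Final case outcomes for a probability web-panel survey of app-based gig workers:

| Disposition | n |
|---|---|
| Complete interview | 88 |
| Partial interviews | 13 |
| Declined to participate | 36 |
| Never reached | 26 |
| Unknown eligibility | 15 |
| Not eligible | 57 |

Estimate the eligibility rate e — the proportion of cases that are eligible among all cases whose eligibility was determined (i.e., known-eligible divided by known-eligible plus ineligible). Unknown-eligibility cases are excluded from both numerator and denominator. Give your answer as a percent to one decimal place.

74.1%

Determined eligible = 88 + 13 + 36 + 26 = 163
e = 163 / (163 + 57) = 163 / 220 = 0.7409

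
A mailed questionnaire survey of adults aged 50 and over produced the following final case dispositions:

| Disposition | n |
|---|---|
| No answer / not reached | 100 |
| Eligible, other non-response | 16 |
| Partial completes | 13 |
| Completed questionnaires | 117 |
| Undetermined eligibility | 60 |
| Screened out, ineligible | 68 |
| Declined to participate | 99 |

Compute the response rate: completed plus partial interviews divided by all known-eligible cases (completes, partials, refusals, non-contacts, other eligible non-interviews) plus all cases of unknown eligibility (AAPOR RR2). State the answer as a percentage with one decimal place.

Numerator = 117 + 13 = 130
Base = 117 + 13 + 99 + 100 + 16 + 60 = 405
RR2 = 130 / 405 = 0.3210

32.1%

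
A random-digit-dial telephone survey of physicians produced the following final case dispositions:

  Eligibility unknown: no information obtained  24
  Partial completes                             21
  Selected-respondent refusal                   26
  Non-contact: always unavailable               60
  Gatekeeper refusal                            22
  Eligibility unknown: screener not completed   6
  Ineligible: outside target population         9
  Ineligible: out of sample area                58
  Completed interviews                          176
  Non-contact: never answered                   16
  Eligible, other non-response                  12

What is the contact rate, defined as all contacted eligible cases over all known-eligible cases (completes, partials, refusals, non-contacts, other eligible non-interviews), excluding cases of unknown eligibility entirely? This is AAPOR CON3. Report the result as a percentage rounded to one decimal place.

Declined to participate = 22 + 26 = 48
Never reached = 16 + 60 = 76
Unknown eligibility = 6 + 24 = 30
Screened out, ineligible = 9 + 58 = 67
Num = 176 + 21 + 48 + 12 = 257
Denom = 176 + 21 + 48 + 76 + 12 = 333
CON3 = 257 / 333 = 0.7718

77.2%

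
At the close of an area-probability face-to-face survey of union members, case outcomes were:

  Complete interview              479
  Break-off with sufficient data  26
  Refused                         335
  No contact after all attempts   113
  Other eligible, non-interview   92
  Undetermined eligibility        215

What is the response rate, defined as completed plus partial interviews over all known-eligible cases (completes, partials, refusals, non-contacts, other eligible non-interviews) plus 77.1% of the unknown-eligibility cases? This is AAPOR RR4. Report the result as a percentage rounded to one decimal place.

41.7%

Numerator → 479 + 26 = 505
Eligible (known) → 479 + 26 + 335 + 113 + 92 = 1045
Estimated eligible among unknowns → 0.7710 × 215 = 165.77
Denominator → 1045 + 165.77 = 1210.77
RR4 = 505 / 1210.77 = 0.4171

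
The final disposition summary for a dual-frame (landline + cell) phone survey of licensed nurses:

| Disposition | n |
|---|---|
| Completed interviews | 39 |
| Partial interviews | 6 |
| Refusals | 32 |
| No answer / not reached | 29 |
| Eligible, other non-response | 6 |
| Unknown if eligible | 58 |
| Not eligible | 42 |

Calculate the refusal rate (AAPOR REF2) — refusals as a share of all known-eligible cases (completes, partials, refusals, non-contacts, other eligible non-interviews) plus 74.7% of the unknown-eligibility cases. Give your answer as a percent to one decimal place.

Numerator = 32
Determined eligible = 39 + 6 + 32 + 29 + 6 = 112
Estimated eligible among unknowns = 0.7470 × 58 = 43.33
Denominator = 112 + 43.33 = 155.33
REF2 = 32 / 155.33 = 0.2060

20.6%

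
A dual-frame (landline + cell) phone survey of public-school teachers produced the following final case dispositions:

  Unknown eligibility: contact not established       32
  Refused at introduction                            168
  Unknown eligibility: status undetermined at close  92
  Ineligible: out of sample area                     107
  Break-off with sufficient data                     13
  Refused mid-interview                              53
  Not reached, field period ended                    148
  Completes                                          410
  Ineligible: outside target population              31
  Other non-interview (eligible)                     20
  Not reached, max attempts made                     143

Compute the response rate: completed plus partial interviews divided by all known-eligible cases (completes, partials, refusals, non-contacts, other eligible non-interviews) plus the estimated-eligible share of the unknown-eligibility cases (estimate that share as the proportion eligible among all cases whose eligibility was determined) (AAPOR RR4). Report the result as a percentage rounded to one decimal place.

Declined to participate = 168 + 53 = 221
Non-contacts = 148 + 143 = 291
Unknown if eligible = 32 + 92 = 124
Out of scope = 31 + 107 = 138
Num = 410 + 13 = 423
Eligible (known) = 410 + 13 + 221 + 291 + 20 = 955
e = 955 / (955 + 138) = 955 / 1093 = 0.8737
Estimated eligible among unknowns = 0.8737 × 124 = 108.34
Base = 955 + 108.34 = 1063.34
RR4 = 423 / 1063.34 = 0.3978

39.8%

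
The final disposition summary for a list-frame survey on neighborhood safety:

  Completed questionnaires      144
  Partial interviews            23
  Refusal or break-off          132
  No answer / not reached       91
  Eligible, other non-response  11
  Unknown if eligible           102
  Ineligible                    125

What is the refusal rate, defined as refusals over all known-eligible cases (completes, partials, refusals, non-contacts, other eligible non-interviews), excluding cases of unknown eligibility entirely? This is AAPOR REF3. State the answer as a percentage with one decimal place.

Num → 132
Base → 144 + 23 + 132 + 91 + 11 = 401
REF3 = 132 / 401 = 0.3292

32.9%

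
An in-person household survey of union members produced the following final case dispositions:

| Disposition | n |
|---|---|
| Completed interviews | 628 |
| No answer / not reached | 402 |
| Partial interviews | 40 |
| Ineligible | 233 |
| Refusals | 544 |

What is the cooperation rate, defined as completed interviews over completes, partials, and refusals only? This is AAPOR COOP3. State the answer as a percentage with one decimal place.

51.8%

Top: 628
Denom: 628 + 40 + 544 = 1212
COOP3 = 628 / 1212 = 0.5182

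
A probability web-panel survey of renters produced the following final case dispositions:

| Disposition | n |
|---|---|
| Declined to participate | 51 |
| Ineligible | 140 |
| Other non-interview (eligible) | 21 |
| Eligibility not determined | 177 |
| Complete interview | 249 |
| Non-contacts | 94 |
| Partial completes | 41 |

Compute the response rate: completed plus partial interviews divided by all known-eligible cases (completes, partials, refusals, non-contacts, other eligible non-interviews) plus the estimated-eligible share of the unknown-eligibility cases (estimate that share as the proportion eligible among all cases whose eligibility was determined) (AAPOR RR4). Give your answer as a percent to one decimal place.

49.0%

Top: 249 + 41 = 290
Eligible (known): 249 + 41 + 51 + 94 + 21 = 456
e = 456 / (456 + 140) = 456 / 596 = 0.7651
e × U: 0.7651 × 177 = 135.42
Denominator: 456 + 135.42 = 591.42
RR4 = 290 / 591.42 = 0.4903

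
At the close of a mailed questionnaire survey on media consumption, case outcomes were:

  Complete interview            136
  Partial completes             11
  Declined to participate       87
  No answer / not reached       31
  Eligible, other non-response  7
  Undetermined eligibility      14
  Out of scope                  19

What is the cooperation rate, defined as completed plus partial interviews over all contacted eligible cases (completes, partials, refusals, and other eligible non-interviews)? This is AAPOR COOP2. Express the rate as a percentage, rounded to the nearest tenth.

61.0%

Top = 136 + 11 = 147
Denominator = 136 + 11 + 87 + 7 = 241
COOP2 = 147 / 241 = 0.6100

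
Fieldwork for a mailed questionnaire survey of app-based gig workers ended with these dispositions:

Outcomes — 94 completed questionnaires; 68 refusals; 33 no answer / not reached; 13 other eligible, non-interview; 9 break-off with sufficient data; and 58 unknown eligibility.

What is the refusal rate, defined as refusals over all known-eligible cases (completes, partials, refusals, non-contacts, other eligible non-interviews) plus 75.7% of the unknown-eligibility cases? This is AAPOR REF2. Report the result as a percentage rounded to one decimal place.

Numerator = 68
Determined eligible = 94 + 9 + 68 + 33 + 13 = 217
e × U = 0.7570 × 58 = 43.91
Denom = 217 + 43.91 = 260.91
REF2 = 68 / 260.91 = 0.2606

26.1%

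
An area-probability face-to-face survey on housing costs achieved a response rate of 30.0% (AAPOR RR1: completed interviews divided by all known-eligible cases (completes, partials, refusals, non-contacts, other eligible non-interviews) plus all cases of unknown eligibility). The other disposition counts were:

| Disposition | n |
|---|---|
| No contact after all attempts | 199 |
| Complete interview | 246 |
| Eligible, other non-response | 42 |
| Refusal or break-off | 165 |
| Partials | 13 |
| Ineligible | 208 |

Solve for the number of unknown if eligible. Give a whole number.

RR1 = 246 / D = 0.300
D = 246 / 0.300 = 820.0
Remaining denominator categories sum to 665
unknown if eligible = 820.0 − 665 ≈ 155

155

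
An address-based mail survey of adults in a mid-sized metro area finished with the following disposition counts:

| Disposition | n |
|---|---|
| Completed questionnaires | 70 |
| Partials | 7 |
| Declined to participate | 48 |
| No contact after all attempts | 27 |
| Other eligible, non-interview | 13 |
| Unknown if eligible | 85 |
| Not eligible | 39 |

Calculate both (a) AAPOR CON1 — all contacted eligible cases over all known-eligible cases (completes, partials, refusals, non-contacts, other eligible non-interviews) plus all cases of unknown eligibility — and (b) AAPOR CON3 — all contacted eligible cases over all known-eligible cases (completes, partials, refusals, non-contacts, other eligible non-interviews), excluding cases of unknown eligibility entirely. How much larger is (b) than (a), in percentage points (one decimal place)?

28.4

Num: 70 + 7 + 48 + 13 = 138
Denominator: 70 + 7 + 48 + 27 + 13 + 85 = 250
CON1 = 138 / 250 = 0.5520
Denominator: 70 + 7 + 48 + 27 + 13 = 165
CON3 = 138 / 165 = 0.8364
Difference = 83.64 − 55.20 = 28.44 percentage points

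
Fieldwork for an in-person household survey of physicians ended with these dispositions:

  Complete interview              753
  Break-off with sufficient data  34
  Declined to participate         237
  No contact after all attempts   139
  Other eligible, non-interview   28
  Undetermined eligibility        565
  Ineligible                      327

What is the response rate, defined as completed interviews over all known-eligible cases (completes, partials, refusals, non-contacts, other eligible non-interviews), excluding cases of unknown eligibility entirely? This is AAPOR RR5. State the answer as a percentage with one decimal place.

63.2%

Numerator → 753
Denom → 753 + 34 + 237 + 139 + 28 = 1191
RR5 = 753 / 1191 = 0.6322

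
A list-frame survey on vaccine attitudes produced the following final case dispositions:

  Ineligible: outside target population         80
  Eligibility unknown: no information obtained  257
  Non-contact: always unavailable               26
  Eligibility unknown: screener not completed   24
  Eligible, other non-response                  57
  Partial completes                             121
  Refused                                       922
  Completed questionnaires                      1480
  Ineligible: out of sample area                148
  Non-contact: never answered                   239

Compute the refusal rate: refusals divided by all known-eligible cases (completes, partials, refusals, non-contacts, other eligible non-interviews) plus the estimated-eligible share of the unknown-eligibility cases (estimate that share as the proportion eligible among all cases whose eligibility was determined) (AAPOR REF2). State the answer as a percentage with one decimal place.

Never reached = 239 + 26 = 265
Eligibility not determined = 24 + 257 = 281
Ineligible = 80 + 148 = 228
Numerator → 922
Determined eligible → 1480 + 121 + 922 + 265 + 57 = 2845
e = 2845 / (2845 + 228) = 2845 / 3073 = 0.9258
Eligible share of unknowns → 0.9258 × 281 = 260.15
Base → 2845 + 260.15 = 3105.15
REF2 = 922 / 3105.15 = 0.2969

29.7%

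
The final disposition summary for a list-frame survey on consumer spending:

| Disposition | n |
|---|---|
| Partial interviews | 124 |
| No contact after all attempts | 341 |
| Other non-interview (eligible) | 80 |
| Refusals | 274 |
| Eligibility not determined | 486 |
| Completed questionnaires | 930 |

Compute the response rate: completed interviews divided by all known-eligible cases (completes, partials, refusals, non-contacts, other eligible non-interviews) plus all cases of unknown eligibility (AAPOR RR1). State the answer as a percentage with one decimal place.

Numerator: 930
Denom: 930 + 124 + 274 + 341 + 80 + 486 = 2235
RR1 = 930 / 2235 = 0.4161

41.6%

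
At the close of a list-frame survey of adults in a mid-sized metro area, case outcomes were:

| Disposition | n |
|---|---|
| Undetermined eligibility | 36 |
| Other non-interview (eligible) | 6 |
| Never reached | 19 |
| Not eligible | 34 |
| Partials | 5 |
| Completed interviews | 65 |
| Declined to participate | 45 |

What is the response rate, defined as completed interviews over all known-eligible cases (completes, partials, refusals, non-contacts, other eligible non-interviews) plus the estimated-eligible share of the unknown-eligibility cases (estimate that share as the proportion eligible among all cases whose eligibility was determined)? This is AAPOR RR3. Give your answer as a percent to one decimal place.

38.5%

Top = 65
Known eligible = 65 + 5 + 45 + 19 + 6 = 140
e = 140 / (140 + 34) = 140 / 174 = 0.8046
Eligible share of unknowns = 0.8046 × 36 = 28.97
Denom = 140 + 28.97 = 168.97
RR3 = 65 / 168.97 = 0.3847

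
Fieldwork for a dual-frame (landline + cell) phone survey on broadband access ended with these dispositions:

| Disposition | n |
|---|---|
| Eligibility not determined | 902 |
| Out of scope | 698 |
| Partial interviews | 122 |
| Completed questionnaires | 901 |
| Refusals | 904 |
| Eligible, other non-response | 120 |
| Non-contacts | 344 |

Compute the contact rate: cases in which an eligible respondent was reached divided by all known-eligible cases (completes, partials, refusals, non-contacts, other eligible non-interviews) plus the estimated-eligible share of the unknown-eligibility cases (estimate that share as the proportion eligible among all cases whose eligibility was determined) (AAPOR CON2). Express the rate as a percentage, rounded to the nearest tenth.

66.3%

Num → 901 + 122 + 904 + 120 = 2047
Known eligible → 901 + 122 + 904 + 344 + 120 = 2391
e = 2391 / (2391 + 698) = 2391 / 3089 = 0.7740
Estimated eligible among unknowns → 0.7740 × 902 = 698.15
Denom → 2391 + 698.15 = 3089.15
CON2 = 2047 / 3089.15 = 0.6626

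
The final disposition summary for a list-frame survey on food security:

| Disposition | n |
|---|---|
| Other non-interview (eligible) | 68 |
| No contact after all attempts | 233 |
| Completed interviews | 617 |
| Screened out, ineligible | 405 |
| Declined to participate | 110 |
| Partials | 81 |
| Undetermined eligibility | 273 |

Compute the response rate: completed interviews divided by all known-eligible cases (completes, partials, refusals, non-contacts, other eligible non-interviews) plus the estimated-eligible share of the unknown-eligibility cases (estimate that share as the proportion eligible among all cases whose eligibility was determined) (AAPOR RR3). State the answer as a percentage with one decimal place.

47.1%

Numerator = 617
Determined eligible = 617 + 81 + 110 + 233 + 68 = 1109
e = 1109 / (1109 + 405) = 1109 / 1514 = 0.7325
Eligible share of unknowns = 0.7325 × 273 = 199.97
Denom = 1109 + 199.97 = 1308.97
RR3 = 617 / 1308.97 = 0.4714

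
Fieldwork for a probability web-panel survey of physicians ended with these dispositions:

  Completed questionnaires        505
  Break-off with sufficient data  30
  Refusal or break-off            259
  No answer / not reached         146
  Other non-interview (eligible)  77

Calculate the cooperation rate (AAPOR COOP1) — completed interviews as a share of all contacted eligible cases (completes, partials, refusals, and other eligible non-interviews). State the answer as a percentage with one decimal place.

Top: 505
Denominator: 505 + 30 + 259 + 77 = 871
COOP1 = 505 / 871 = 0.5798

58.0%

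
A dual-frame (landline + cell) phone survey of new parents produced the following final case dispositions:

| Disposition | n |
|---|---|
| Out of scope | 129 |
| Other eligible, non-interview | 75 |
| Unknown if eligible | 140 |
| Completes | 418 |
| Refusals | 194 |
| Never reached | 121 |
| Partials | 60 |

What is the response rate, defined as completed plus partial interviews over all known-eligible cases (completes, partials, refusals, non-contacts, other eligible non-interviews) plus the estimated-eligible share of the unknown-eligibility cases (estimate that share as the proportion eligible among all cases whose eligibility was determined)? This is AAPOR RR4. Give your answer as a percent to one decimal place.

48.3%

Numerator: 418 + 60 = 478
Known eligible: 418 + 60 + 194 + 121 + 75 = 868
e = 868 / (868 + 129) = 868 / 997 = 0.8706
Eligible share of unknowns: 0.8706 × 140 = 121.88
Denominator: 868 + 121.88 = 989.88
RR4 = 478 / 989.88 = 0.4829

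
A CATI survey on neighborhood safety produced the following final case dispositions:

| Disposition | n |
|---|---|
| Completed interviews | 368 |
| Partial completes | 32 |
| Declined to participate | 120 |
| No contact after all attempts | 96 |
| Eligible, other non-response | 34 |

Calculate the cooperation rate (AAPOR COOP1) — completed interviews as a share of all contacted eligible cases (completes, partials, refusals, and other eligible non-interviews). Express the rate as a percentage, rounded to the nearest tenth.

66.4%

Num → 368
Denom → 368 + 32 + 120 + 34 = 554
COOP1 = 368 / 554 = 0.6643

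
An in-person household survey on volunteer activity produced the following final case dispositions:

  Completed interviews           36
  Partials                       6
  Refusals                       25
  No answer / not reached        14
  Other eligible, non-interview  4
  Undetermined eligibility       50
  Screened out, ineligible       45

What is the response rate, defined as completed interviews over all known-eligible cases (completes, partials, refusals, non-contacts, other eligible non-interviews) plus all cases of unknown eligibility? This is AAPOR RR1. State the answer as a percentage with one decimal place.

Numerator = 36
Denominator = 36 + 6 + 25 + 14 + 4 + 50 = 135
RR1 = 36 / 135 = 0.2667

26.7%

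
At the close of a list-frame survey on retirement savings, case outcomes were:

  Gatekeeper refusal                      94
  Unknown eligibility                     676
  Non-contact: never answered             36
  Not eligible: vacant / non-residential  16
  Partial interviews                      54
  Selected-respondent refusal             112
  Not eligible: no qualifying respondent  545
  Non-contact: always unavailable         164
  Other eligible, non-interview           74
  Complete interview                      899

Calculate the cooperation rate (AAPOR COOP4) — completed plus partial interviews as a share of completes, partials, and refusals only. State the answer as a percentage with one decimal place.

Refusals = 94 + 112 = 206
No contact after all attempts = 36 + 164 = 200
Not eligible = 545 + 16 = 561
Num: 899 + 54 = 953
Base: 899 + 54 + 206 = 1159
COOP4 = 953 / 1159 = 0.8223

82.2%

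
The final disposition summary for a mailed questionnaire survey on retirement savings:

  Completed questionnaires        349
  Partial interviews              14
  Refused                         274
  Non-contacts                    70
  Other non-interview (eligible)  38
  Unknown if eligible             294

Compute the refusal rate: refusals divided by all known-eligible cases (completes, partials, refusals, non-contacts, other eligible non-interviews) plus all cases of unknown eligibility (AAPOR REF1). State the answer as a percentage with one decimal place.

26.4%

Top = 274
Denom = 349 + 14 + 274 + 70 + 38 + 294 = 1039
REF1 = 274 / 1039 = 0.2637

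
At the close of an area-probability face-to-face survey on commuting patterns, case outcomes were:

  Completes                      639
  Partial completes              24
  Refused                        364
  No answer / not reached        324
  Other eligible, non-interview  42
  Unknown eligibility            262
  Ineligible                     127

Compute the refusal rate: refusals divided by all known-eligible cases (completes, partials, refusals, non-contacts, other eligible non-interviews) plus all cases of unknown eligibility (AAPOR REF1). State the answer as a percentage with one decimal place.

22.0%

Numerator → 364
Base → 639 + 24 + 364 + 324 + 42 + 262 = 1655
REF1 = 364 / 1655 = 0.2199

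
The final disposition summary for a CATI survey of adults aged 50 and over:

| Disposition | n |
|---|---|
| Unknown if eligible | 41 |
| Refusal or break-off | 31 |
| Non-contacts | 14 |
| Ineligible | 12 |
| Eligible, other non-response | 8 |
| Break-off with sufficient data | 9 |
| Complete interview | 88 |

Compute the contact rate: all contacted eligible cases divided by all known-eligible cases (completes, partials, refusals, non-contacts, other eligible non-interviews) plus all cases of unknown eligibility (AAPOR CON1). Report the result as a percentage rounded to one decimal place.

71.2%

Top = 88 + 9 + 31 + 8 = 136
Denominator = 88 + 9 + 31 + 14 + 8 + 41 = 191
CON1 = 136 / 191 = 0.7120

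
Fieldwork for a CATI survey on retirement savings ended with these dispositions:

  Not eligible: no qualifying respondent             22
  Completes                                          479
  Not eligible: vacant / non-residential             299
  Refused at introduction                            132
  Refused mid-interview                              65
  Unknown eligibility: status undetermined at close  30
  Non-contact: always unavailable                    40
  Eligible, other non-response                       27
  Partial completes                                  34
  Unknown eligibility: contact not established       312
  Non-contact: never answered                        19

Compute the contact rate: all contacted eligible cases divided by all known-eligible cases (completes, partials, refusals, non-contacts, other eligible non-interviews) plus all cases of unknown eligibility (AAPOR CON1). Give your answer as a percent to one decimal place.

Refused = 132 + 65 = 197
Never reached = 19 + 40 = 59
Eligibility not determined = 312 + 30 = 342
Out of scope = 22 + 299 = 321
Top → 479 + 34 + 197 + 27 = 737
Denom → 479 + 34 + 197 + 59 + 27 + 342 = 1138
CON1 = 737 / 1138 = 0.6476

64.8%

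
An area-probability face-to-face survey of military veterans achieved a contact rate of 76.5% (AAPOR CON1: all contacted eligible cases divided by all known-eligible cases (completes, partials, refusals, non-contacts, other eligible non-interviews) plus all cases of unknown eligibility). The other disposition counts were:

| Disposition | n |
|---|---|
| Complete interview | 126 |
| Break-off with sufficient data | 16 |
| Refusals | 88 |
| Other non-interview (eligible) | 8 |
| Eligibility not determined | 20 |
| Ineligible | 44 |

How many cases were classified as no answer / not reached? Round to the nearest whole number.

Numerator → 126 + 16 + 88 + 8 = 238
CON1 = 238 / D = 0.765
D = 238 / 0.765 = 311.1
Rest of base = 258
no answer / not reached = 311.1 − 258 ≈ 53

53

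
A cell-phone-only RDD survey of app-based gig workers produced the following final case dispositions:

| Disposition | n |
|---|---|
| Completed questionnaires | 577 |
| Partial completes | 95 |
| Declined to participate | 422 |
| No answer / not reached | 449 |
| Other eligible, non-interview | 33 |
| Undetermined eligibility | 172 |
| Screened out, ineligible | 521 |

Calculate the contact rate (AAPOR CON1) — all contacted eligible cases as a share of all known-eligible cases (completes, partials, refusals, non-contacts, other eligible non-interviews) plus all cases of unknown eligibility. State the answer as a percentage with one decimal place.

64.5%

Num → 577 + 95 + 422 + 33 = 1127
Denom → 577 + 95 + 422 + 449 + 33 + 172 = 1748
CON1 = 1127 / 1748 = 0.6447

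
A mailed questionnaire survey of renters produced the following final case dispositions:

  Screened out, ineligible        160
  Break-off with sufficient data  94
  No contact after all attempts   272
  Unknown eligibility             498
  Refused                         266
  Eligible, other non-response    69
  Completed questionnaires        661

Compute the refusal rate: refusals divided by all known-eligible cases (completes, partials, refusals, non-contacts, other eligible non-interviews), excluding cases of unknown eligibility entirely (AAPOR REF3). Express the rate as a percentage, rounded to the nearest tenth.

19.5%

Top: 266
Denom: 661 + 94 + 266 + 272 + 69 = 1362
REF3 = 266 / 1362 = 0.1953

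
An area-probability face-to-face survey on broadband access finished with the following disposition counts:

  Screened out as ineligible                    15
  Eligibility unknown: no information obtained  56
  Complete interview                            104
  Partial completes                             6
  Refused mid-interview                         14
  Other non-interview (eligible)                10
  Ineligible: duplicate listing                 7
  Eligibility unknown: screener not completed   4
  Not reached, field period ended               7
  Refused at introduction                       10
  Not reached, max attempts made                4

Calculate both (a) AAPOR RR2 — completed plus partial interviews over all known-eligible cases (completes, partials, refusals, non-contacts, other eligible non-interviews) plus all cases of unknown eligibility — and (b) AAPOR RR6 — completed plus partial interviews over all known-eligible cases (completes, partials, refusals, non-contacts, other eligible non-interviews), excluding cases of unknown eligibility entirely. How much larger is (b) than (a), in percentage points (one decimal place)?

19.8

Refusals = 10 + 14 = 24
No contact after all attempts = 7 + 4 = 11
Unknown if eligible = 4 + 56 = 60
Out of scope = 15 + 7 = 22
Num: 104 + 6 = 110
Base: 104 + 6 + 24 + 11 + 10 + 60 = 215
RR2 = 110 / 215 = 0.5116
Base: 104 + 6 + 24 + 11 + 10 = 155
RR6 = 110 / 155 = 0.7097
Difference = 70.97 − 51.16 = 19.81 percentage points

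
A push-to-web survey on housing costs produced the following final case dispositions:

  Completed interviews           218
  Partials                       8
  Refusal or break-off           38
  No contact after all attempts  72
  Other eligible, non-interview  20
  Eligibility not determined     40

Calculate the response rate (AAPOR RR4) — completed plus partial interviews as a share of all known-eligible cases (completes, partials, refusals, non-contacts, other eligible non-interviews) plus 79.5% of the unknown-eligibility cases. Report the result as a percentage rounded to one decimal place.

Num → 218 + 8 = 226
Eligible (known) → 218 + 8 + 38 + 72 + 20 = 356
Eligible share of unknowns → 0.7950 × 40 = 31.80
Denominator → 356 + 31.80 = 387.80
RR4 = 226 / 387.80 = 0.5828

58.3%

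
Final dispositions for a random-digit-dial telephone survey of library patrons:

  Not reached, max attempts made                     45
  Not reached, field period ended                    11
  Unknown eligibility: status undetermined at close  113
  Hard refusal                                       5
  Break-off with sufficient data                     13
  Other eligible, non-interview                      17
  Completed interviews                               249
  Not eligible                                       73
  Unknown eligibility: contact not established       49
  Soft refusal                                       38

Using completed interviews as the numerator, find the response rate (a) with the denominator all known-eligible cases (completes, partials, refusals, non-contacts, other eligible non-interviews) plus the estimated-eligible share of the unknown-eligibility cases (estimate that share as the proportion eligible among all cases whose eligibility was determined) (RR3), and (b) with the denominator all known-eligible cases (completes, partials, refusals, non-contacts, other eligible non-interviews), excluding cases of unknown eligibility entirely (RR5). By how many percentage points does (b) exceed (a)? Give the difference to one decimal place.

Refusals = 5 + 38 = 43
No answer / not reached = 11 + 45 = 56
Unknown if eligible = 49 + 113 = 162
Num: 249
Eligible (known): 249 + 13 + 43 + 56 + 17 = 378
e = 378 / (378 + 73) = 378 / 451 = 0.8381
e × U: 0.8381 × 162 = 135.77
Denominator: 378 + 135.77 = 513.77
RR3 = 249 / 513.77 = 0.4847
Denominator: 249 + 13 + 43 + 56 + 17 = 378
RR5 = 249 / 378 = 0.6587
Difference = 65.87 − 48.47 = 17.40 percentage points

17.4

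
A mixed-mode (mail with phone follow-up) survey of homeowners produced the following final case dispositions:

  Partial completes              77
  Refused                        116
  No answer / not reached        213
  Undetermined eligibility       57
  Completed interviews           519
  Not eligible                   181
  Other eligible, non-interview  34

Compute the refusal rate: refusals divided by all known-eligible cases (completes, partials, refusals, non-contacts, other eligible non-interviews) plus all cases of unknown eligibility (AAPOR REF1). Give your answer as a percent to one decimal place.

11.4%

Num = 116
Denom = 519 + 77 + 116 + 213 + 34 + 57 = 1016
REF1 = 116 / 1016 = 0.1142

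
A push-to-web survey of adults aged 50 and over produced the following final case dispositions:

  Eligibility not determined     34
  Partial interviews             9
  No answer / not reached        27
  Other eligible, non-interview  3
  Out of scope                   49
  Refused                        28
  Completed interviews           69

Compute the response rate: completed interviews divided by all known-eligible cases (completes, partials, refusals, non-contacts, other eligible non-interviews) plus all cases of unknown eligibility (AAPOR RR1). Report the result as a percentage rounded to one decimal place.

40.6%

Top → 69
Denominator → 69 + 9 + 28 + 27 + 3 + 34 = 170
RR1 = 69 / 170 = 0.4059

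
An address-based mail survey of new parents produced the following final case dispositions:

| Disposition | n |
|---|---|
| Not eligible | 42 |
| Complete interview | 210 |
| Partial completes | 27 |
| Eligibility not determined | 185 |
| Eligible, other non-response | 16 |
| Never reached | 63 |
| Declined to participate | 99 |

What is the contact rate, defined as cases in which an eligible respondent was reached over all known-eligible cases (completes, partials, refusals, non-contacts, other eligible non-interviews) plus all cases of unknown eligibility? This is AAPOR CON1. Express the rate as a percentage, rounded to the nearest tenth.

Numerator = 210 + 27 + 99 + 16 = 352
Denom = 210 + 27 + 99 + 63 + 16 + 185 = 600
CON1 = 352 / 600 = 0.5867

58.7%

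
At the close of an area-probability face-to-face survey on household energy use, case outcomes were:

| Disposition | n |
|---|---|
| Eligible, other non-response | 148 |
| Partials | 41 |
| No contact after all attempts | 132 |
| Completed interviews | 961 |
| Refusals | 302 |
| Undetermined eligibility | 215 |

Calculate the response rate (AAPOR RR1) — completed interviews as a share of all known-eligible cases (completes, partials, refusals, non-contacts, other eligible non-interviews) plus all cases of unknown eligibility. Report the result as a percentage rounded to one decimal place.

53.4%

Num → 961
Base → 961 + 41 + 302 + 132 + 148 + 215 = 1799
RR1 = 961 / 1799 = 0.5342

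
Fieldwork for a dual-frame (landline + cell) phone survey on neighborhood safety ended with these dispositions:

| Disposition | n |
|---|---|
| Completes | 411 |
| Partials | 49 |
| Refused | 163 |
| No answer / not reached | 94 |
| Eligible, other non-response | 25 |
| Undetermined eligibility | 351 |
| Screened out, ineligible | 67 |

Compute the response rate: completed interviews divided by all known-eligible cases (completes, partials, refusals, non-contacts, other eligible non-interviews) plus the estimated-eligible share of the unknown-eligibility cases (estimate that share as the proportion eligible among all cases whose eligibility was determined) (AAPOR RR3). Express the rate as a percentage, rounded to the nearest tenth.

38.6%

Numerator = 411
Known eligible = 411 + 49 + 163 + 94 + 25 = 742
e = 742 / (742 + 67) = 742 / 809 = 0.9172
e × U = 0.9172 × 351 = 321.94
Denom = 742 + 321.94 = 1063.94
RR3 = 411 / 1063.94 = 0.3863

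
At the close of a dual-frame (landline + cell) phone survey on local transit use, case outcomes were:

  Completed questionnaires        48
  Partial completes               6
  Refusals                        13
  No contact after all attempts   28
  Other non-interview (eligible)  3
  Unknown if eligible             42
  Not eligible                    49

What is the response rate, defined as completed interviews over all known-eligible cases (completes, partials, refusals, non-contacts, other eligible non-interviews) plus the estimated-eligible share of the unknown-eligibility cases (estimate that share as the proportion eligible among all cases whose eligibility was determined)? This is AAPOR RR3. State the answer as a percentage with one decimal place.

Num = 48
Known eligible = 48 + 6 + 13 + 28 + 3 = 98
e = 98 / (98 + 49) = 98 / 147 = 0.6667
Eligible share of unknowns = 0.6667 × 42 = 28.00
Base = 98 + 28.00 = 126.00
RR3 = 48 / 126.00 = 0.3810

38.1%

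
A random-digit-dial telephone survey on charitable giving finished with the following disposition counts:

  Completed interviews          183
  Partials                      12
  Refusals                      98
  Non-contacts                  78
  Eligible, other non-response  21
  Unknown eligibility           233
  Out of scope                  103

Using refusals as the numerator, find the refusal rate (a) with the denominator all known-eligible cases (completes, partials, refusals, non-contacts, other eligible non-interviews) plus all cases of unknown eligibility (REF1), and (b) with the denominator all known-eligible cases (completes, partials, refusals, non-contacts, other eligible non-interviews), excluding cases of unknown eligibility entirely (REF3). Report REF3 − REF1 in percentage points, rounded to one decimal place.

9.3

Numerator → 98
Denom → 183 + 12 + 98 + 78 + 21 + 233 = 625
REF1 = 98 / 625 = 0.1568
Denom → 183 + 12 + 98 + 78 + 21 = 392
REF3 = 98 / 392 = 0.2500
Difference = 25.00 − 15.68 = 9.32 percentage points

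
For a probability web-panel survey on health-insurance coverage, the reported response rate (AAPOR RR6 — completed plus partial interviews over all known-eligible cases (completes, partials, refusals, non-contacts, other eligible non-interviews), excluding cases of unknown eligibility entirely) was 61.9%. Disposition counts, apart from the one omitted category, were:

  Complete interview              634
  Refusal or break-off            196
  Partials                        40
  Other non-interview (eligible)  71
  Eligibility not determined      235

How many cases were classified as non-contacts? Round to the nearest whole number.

148

Numerator → 634 + 40 = 674
RR6 = 674 / D = 0.619
D = 674 / 0.619 = 1088.9
Rest of base = 941
non-contacts = 1088.9 − 941 ≈ 148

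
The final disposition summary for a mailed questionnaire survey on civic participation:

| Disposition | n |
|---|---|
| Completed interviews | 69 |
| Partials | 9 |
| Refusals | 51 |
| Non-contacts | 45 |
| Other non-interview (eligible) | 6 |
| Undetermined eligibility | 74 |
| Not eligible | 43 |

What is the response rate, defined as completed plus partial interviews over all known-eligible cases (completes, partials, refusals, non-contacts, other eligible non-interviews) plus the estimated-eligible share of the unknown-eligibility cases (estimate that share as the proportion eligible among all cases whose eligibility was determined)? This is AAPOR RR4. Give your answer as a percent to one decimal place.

32.5%

Top: 69 + 9 = 78
Determined eligible: 69 + 9 + 51 + 45 + 6 = 180
e = 180 / (180 + 43) = 180 / 223 = 0.8072
Eligible share of unknowns: 0.8072 × 74 = 59.73
Denominator: 180 + 59.73 = 239.73
RR4 = 78 / 239.73 = 0.3254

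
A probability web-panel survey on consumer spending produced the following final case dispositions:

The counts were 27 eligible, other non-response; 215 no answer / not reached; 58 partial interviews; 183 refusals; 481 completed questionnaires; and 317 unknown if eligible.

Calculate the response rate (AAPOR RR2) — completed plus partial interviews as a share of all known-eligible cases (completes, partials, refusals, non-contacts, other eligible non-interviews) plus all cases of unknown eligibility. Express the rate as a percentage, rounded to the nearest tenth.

42.1%

Num = 481 + 58 = 539
Base = 481 + 58 + 183 + 215 + 27 + 317 = 1281
RR2 = 539 / 1281 = 0.4208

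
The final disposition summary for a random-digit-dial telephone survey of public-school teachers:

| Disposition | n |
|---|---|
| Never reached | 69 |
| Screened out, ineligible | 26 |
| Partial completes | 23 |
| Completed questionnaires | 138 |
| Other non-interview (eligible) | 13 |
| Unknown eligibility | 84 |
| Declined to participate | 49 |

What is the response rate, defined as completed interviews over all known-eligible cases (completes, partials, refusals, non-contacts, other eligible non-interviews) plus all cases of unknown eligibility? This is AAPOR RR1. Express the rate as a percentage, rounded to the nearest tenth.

36.7%

Top → 138
Denom → 138 + 23 + 49 + 69 + 13 + 84 = 376
RR1 = 138 / 376 = 0.3670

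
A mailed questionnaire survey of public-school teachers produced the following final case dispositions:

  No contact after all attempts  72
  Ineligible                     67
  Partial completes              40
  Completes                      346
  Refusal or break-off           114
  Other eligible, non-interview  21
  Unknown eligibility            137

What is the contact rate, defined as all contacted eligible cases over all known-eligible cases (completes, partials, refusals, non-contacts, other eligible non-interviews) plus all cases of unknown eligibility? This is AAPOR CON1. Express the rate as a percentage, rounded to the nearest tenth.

71.4%

Numerator → 346 + 40 + 114 + 21 = 521
Base → 346 + 40 + 114 + 72 + 21 + 137 = 730
CON1 = 521 / 730 = 0.7137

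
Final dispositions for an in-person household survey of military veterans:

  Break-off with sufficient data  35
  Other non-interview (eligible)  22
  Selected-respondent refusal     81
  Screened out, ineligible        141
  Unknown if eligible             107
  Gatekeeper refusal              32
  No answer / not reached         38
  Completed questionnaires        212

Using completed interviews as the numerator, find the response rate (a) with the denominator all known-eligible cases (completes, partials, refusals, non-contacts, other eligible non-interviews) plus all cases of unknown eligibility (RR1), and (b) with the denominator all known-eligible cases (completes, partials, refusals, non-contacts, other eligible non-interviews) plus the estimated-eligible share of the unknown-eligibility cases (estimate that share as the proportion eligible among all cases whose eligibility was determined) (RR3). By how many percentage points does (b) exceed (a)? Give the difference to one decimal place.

2.2

Declined to participate = 32 + 81 = 113
Top: 212
Base: 212 + 35 + 113 + 38 + 22 + 107 = 527
RR1 = 212 / 527 = 0.4023
Eligible (known): 212 + 35 + 113 + 38 + 22 = 420
e = 420 / (420 + 141) = 420 / 561 = 0.7487
Estimated eligible among unknowns: 0.7487 × 107 = 80.11
Base: 420 + 80.11 = 500.11
RR3 = 212 / 500.11 = 0.4239
Difference = 42.39 − 40.23 = 2.16 percentage points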